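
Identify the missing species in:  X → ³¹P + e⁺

Conserve mass number: A = 31 + 0, so A = 31.
Conserve atomic number: Z = 15 + 1, so Z = 16.
Z = 16 is sulfur, so the species is ³¹S.

S-31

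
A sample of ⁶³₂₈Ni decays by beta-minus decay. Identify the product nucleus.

Beta-minus decay: mass number changes by +0, atomic number by +1.
A: 63 = 63; Z: 28 + 1 = 29.
Z = 29 is copper, so the daughter is ⁶³₂₉Cu.

Cu-63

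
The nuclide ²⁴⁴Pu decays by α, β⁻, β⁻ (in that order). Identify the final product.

Pu-240

Start: (A, Z) = (244, 94).
After α: (240, 92).
After β⁻: (240, 93).
After β⁻: (240, 94).
Z = 94 is plutonium.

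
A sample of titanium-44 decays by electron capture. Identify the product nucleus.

Electron capture: mass number changes by +0, atomic number by -1.
A: 44 = 44; Z: 22 − 1 = 21.
Z = 21 is scandium, so the daughter is scandium-44.

Sc-44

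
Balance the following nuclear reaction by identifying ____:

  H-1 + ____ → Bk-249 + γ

Conserve mass number: 1 + A = 249 + 0, so A = 248.
Conserve atomic number: 1 + Z = 97 + 0, so Z = 96.
Z = 96 is curium, so the species is Cm-248.

Cm-248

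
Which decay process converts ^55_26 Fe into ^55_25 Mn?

beta-plus decay or electron capture

ΔA = 55 − 55 = 0; ΔZ = 25 − 26 = -1.
A is unchanged and Z drops by 1 — a proton has become a neutron (β⁺ emission or electron capture).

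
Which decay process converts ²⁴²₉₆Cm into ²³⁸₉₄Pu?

alpha decay

ΔA = 238 − 242 = -4; ΔZ = 94 − 96 = -2.
A drops by 4 and Z drops by 2 — the signature of alpha emission.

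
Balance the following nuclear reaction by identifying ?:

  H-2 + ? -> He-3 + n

Conserve mass number: 2 + A = 3 + 1, so A = 2.
Conserve atomic number: 1 + Z = 2 + 0, so Z = 1.
A = 2 and Z = 1 is H-2 — a deuteron.

deuteron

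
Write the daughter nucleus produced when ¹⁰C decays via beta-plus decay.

B-10

Beta-plus decay: mass number changes by +0, atomic number by -1.
A: 10 = 10; Z: 6 − 1 = 5.
Z = 5 is boron, so the daughter is ¹⁰B.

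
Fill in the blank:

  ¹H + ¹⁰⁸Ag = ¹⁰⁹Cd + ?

gamma ray

Conserve mass number: 1 + 108 = 109 + A, so A = 0.
Conserve atomic number: 1 + 47 = 48 + Z, so Z = 0.
A = 0 and Z = 0 is γ — a gamma ray.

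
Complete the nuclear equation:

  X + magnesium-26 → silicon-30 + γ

Conserve mass number: A + 26 = 30 + 0, so A = 4.
Conserve atomic number: Z + 12 = 14 + 0, so Z = 2.
A = 4 and Z = 2 is helium-4 — an alpha particle.

alpha particle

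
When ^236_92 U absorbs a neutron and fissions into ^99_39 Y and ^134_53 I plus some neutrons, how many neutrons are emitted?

Conserve mass number: 237 = 99 + 134 + k, so k = 237 − 233 = 4.
Check atomic number: 92 = 39 + 53 + 0 = 92. ✓

4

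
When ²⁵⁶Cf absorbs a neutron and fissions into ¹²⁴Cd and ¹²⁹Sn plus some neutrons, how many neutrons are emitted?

Conserve mass number: 257 = 124 + 129 + k, so k = 257 − 253 = 4.
Check atomic number: 98 = 48 + 50 + 0 = 98. ✓

4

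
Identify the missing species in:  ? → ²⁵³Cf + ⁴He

Conserve mass number: A = 253 + 4, so A = 257.
Conserve atomic number: Z = 98 + 2, so Z = 100.
Z = 100 is fermium, so the species is ²⁵⁷Fm.

Fm-257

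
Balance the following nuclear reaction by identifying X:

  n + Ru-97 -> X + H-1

Conserve mass number: 1 + 97 = A + 1, so A = 97.
Conserve atomic number: 0 + 44 = Z + 1, so Z = 43.
Z = 43 is technetium, so the species is Tc-97.

Tc-97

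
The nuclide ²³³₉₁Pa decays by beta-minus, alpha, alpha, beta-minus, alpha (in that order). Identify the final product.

Start: (A, Z) = (233, 91).
After β⁻: (233, 92).
After α: (229, 90).
After α: (225, 88).
After β⁻: (225, 89).
After α: (221, 87).
Z = 87 is francium.

Fr-221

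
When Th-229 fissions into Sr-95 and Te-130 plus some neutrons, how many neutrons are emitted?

4

Conserve mass number: 229 = 95 + 130 + k, so k = 229 − 225 = 4.
Check atomic number: 90 = 38 + 52 + 0 = 90. ✓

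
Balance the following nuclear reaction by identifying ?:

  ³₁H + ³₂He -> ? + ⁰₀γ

Conserve mass number: 3 + 3 = A + 0, so A = 6.
Conserve atomic number: 1 + 2 = Z + 0, so Z = 3.
Z = 3 is lithium, so the species is ⁶₃Li.

Li-6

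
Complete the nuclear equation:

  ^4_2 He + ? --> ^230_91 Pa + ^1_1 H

Conserve mass number: 4 + A = 230 + 1, so A = 227.
Conserve atomic number: 2 + Z = 91 + 1, so Z = 90.
Z = 90 is thorium, so the species is ^227_90 Th.

Th-227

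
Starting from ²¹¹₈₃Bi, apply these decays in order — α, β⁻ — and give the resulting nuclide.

Pb-207

Start: (A, Z) = (211, 83).
After α: (207, 81).
After β⁻: (207, 82).
Z = 82 is lead.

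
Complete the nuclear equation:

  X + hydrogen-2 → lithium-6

alpha particle

Conserve mass number: A + 2 = 6, so A = 4.
Conserve atomic number: Z + 1 = 3, so Z = 2.
A = 4 and Z = 2 is helium-4 — an alpha particle.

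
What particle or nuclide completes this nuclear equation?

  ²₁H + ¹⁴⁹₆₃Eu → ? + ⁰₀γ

Gd-151

Conserve mass number: 2 + 149 = A + 0, so A = 151.
Conserve atomic number: 1 + 63 = Z + 0, so Z = 64.
Z = 64 is gadolinium, so the species is ¹⁵¹₆₄Gd.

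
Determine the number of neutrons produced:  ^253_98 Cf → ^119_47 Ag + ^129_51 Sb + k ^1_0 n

5

Conserve mass number: 253 = 119 + 129 + k, so k = 253 − 248 = 5.
Check atomic number: 98 = 47 + 51 + 0 = 98. ✓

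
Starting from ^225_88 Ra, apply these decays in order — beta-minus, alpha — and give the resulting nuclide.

Fr-221

Start: (A, Z) = (225, 88).
After β⁻: (225, 89).
After α: (221, 87).
Z = 87 is francium.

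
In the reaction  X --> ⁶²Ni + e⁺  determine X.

Conserve mass number: A = 62 + 0, so A = 62.
Conserve atomic number: Z = 28 + 1, so Z = 29.
Z = 29 is copper, so the species is ⁶²Cu.

Cu-62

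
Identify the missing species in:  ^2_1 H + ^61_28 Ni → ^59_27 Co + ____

Conserve mass number: 2 + 61 = 59 + A, so A = 4.
Conserve atomic number: 1 + 28 = 27 + Z, so Z = 2.
A = 4 and Z = 2 is ^4_2 He — an alpha particle.

alpha particle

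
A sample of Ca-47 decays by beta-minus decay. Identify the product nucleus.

Beta-minus decay: mass number changes by +0, atomic number by +1.
A: 47 = 47; Z: 20 + 1 = 21.
Z = 21 is scandium, so the daughter is Sc-47.

Sc-47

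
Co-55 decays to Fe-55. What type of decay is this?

ΔA = 55 − 55 = 0; ΔZ = 26 − 27 = -1.
A is unchanged and Z drops by 1 — a proton has become a neutron (β⁺ emission or electron capture).

beta-plus decay or electron capture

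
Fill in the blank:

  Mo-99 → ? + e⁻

Conserve mass number: 99 = A + 0, so A = 99.
Conserve atomic number: 42 = Z − 1, so Z = 43.
Z = 43 is technetium, so the species is Tc-99.

Tc-99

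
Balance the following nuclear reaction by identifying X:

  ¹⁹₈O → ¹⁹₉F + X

Conserve mass number: 19 = 19 + A, so A = 0.
Conserve atomic number: 8 = 9 + Z, so Z = -1.
A = 0 and Z = -1 is ⁰₋₁e — a beta-minus particle.

beta-minus particle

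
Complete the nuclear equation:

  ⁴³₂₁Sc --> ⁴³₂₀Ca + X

Conserve mass number: 43 = 43 + A, so A = 0.
Conserve atomic number: 21 = 20 + Z, so Z = 1.
A = 0 and Z = 1 is ⁰₁e — a positron.

positron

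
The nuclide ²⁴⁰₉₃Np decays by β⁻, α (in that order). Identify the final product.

U-236

Start: (A, Z) = (240, 93).
After β⁻: (240, 94).
After α: (236, 92).
Z = 92 is uranium.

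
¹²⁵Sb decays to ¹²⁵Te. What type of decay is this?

ΔA = 125 − 125 = 0; ΔZ = 52 − 51 = +1.
A is unchanged and Z rises by 1 — a neutron has become a proton (β⁻ decay).

beta-minus decay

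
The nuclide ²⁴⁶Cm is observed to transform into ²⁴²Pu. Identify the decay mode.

ΔA = 242 − 246 = -4; ΔZ = 94 − 96 = -2.
A drops by 4 and Z drops by 2 — the signature of alpha emission.

alpha decay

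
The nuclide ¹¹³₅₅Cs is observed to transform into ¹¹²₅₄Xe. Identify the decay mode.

ΔA = 112 − 113 = -1; ΔZ = 54 − 55 = -1.
A drops by 1 and Z drops by 1 — a proton was emitted.

proton emission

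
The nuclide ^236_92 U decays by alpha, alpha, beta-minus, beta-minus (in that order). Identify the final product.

Start: (A, Z) = (236, 92).
After α: (232, 90).
After α: (228, 88).
After β⁻: (228, 89).
After β⁻: (228, 90).
Z = 90 is thorium.

Th-228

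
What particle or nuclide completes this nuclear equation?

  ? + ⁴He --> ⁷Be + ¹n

Conserve mass number: A + 4 = 7 + 1, so A = 4.
Conserve atomic number: Z + 2 = 4 + 0, so Z = 2.
A = 4 and Z = 2 is ⁴He — an alpha particle.

alpha particle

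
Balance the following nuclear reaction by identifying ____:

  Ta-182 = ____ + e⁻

W-182

Conserve mass number: 182 = A + 0, so A = 182.
Conserve atomic number: 73 = Z − 1, so Z = 74.
Z = 74 is tungsten, so the species is W-182.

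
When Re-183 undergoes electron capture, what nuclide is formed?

Electron capture: mass number changes by +0, atomic number by -1.
A: 183 = 183; Z: 75 − 1 = 74.
Z = 74 is tungsten, so the daughter is W-183.

W-183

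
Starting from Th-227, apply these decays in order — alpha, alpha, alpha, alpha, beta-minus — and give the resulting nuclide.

Start: (A, Z) = (227, 90).
After α: (223, 88).
After α: (219, 86).
After α: (215, 84).
After α: (211, 82).
After β⁻: (211, 83).
Z = 83 is bismuth.

Bi-211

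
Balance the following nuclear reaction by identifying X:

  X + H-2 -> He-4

Conserve mass number: A + 2 = 4, so A = 2.
Conserve atomic number: Z + 1 = 2, so Z = 1.
A = 2 and Z = 1 is H-2 — a deuteron.

deuteron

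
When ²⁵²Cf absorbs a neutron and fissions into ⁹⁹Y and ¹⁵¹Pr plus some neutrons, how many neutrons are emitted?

3

Conserve mass number: 253 = 99 + 151 + k, so k = 253 − 250 = 3.
Check atomic number: 98 = 39 + 59 + 0 = 98. ✓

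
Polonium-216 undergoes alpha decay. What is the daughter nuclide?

Alpha decay: mass number changes by -4, atomic number by -2.
A: 216 − 4 = 212; Z: 84 − 2 = 82.
Z = 82 is lead, so the daughter is lead-212.

Pb-212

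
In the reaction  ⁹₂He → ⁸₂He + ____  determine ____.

neutron

Conserve mass number: 9 = 8 + A, so A = 1.
Conserve atomic number: 2 = 2 + Z, so Z = 0.
A = 1 and Z = 0 is ¹₀n — a neutron.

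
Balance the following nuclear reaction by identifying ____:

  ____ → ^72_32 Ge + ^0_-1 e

Conserve mass number: A = 72 + 0, so A = 72.
Conserve atomic number: Z = 32 − 1, so Z = 31.
Z = 31 is gallium, so the species is ^72_31 Ga.

Ga-72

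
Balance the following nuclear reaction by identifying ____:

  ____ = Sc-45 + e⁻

Ca-45

Conserve mass number: A = 45 + 0, so A = 45.
Conserve atomic number: Z = 21 − 1, so Z = 20.
Z = 20 is calcium, so the species is Ca-45.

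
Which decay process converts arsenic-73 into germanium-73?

ΔA = 73 − 73 = 0; ΔZ = 32 − 33 = -1.
A is unchanged and Z drops by 1 — a proton has become a neutron (β⁺ emission or electron capture).

beta-plus decay or electron capture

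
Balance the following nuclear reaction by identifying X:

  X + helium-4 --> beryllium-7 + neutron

Conserve mass number: A + 4 = 7 + 1, so A = 4.
Conserve atomic number: Z + 2 = 4 + 0, so Z = 2.
A = 4 and Z = 2 is helium-4 — an alpha particle.

alpha particle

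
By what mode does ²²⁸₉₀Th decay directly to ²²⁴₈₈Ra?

ΔA = 224 − 228 = -4; ΔZ = 88 − 90 = -2.
A drops by 4 and Z drops by 2 — the signature of alpha emission.

alpha decay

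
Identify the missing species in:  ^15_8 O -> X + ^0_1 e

Conserve mass number: 15 = A + 0, so A = 15.
Conserve atomic number: 8 = Z + 1, so Z = 7.
Z = 7 is nitrogen, so the species is ^15_7 N.

N-15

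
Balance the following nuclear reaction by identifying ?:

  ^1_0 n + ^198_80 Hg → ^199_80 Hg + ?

gamma ray

Conserve mass number: 1 + 198 = 199 + A, so A = 0.
Conserve atomic number: 0 + 80 = 80 + Z, so Z = 0.
A = 0 and Z = 0 is ^0_0 γ — a gamma ray.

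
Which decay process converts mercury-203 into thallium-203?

beta-minus decay

ΔA = 203 − 203 = 0; ΔZ = 81 − 80 = +1.
A is unchanged and Z rises by 1 — a neutron has become a proton (β⁻ decay).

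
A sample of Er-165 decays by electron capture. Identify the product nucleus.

Ho-165

Electron capture: mass number changes by +0, atomic number by -1.
A: 165 = 165; Z: 68 − 1 = 67.
Z = 67 is holmium, so the daughter is Ho-165.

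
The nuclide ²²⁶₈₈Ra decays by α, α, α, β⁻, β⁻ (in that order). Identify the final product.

Start: (A, Z) = (226, 88).
After α: (222, 86).
After α: (218, 84).
After α: (214, 82).
After β⁻: (214, 83).
After β⁻: (214, 84).
Z = 84 is polonium.

Po-214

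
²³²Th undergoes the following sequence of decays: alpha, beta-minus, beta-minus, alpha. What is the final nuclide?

Start: (A, Z) = (232, 90).
After α: (228, 88).
After β⁻: (228, 89).
After β⁻: (228, 90).
After α: (224, 88).
Z = 88 is radium.

Ra-224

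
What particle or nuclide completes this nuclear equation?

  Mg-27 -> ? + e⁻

Conserve mass number: 27 = A + 0, so A = 27.
Conserve atomic number: 12 = Z − 1, so Z = 13.
Z = 13 is aluminium, so the species is Al-27.

Al-27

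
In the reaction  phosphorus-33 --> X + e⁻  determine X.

Conserve mass number: 33 = A + 0, so A = 33.
Conserve atomic number: 15 = Z − 1, so Z = 16.
Z = 16 is sulfur, so the species is sulfur-33.

S-33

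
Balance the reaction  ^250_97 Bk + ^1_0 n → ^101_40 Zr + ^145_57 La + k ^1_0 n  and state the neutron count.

Conserve mass number: 251 = 101 + 145 + k, so k = 251 − 246 = 5.
Check atomic number: 97 = 40 + 57 + 0 = 97. ✓

5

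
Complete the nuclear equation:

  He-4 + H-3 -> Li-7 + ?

Conserve mass number: 4 + 3 = 7 + A, so A = 0.
Conserve atomic number: 2 + 1 = 3 + Z, so Z = 0.
A = 0 and Z = 0 is γ — a gamma ray.

gamma ray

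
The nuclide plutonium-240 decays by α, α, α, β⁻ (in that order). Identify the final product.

Ac-228

Start: (A, Z) = (240, 94).
After α: (236, 92).
After α: (232, 90).
After α: (228, 88).
After β⁻: (228, 89).
Z = 89 is actinium.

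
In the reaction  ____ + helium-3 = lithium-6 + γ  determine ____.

triton

Conserve mass number: A + 3 = 6 + 0, so A = 3.
Conserve atomic number: Z + 2 = 3 + 0, so Z = 1.
A = 3 and Z = 1 is hydrogen-3 — a triton.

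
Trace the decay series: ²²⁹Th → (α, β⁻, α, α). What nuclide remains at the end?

At-217

Start: (A, Z) = (229, 90).
After α: (225, 88).
After β⁻: (225, 89).
After α: (221, 87).
After α: (217, 85).
Z = 85 is astatine.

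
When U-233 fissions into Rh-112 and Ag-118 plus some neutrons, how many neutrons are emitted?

3

Conserve mass number: 233 = 112 + 118 + k, so k = 233 − 230 = 3.
Check atomic number: 92 = 45 + 47 + 0 = 92. ✓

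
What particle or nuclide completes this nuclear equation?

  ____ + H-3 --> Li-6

He-3

Conserve mass number: A + 3 = 6, so A = 3.
Conserve atomic number: Z + 1 = 3, so Z = 2.
Z = 2 is helium, so the species is He-3.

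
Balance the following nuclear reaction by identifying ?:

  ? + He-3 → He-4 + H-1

Conserve mass number: A + 3 = 4 + 1, so A = 2.
Conserve atomic number: Z + 2 = 2 + 1, so Z = 1.
A = 2 and Z = 1 is H-2 — a deuteron.

deuteron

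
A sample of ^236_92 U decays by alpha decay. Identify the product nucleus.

Th-232

Alpha decay: mass number changes by -4, atomic number by -2.
A: 236 − 4 = 232; Z: 92 − 2 = 90.
Z = 90 is thorium, so the daughter is ^232_90 Th.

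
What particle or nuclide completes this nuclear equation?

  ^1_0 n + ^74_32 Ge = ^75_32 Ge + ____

gamma ray

Conserve mass number: 1 + 74 = 75 + A, so A = 0.
Conserve atomic number: 0 + 32 = 32 + Z, so Z = 0.
A = 0 and Z = 0 is ^0_0 γ — a gamma ray.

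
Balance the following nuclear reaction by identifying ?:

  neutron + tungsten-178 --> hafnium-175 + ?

alpha particle

Conserve mass number: 1 + 178 = 175 + A, so A = 4.
Conserve atomic number: 0 + 74 = 72 + Z, so Z = 2.
A = 4 and Z = 2 is helium-4 — an alpha particle.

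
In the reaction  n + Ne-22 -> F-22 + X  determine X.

proton

Conserve mass number: 1 + 22 = 22 + A, so A = 1.
Conserve atomic number: 0 + 10 = 9 + Z, so Z = 1.
A = 1 and Z = 1 is H-1 — a proton.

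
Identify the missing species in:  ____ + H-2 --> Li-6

Conserve mass number: A + 2 = 6, so A = 4.
Conserve atomic number: Z + 1 = 3, so Z = 2.
A = 4 and Z = 2 is He-4 — an alpha particle.

alpha particle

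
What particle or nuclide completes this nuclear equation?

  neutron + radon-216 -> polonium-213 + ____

alpha particle

Conserve mass number: 1 + 216 = 213 + A, so A = 4.
Conserve atomic number: 0 + 86 = 84 + Z, so Z = 2.
A = 4 and Z = 2 is helium-4 — an alpha particle.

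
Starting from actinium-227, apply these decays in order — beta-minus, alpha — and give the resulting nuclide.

Ra-223

Start: (A, Z) = (227, 89).
After β⁻: (227, 90).
After α: (223, 88).
Z = 88 is radium.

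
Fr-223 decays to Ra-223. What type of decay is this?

ΔA = 223 − 223 = 0; ΔZ = 88 − 87 = +1.
A is unchanged and Z rises by 1 — a neutron has become a proton (β⁻ decay).

beta-minus decay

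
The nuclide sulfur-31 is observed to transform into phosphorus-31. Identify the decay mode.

ΔA = 31 − 31 = 0; ΔZ = 15 − 16 = -1.
A is unchanged and Z drops by 1 — a proton has become a neutron (β⁺ emission or electron capture).

beta-plus decay or electron capture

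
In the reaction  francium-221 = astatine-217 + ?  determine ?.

alpha particle

Conserve mass number: 221 = 217 + A, so A = 4.
Conserve atomic number: 87 = 85 + Z, so Z = 2.
A = 4 and Z = 2 is helium-4 — an alpha particle.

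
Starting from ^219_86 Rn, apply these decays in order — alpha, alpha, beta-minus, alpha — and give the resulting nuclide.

Start: (A, Z) = (219, 86).
After α: (215, 84).
After α: (211, 82).
After β⁻: (211, 83).
After α: (207, 81).
Z = 81 is thallium.

Tl-207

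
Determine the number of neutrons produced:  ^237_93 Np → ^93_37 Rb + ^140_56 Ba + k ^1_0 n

Conserve mass number: 237 = 93 + 140 + k, so k = 237 − 233 = 4.
Check atomic number: 93 = 37 + 56 + 0 = 93. ✓

4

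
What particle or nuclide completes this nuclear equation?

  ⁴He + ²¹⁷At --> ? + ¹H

Conserve mass number: 4 + 217 = A + 1, so A = 220.
Conserve atomic number: 2 + 85 = Z + 1, so Z = 86.
Z = 86 is radon, so the species is ²²⁰Rn.

Rn-220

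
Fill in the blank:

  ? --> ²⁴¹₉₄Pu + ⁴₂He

Cm-245

Conserve mass number: A = 241 + 4, so A = 245.
Conserve atomic number: Z = 94 + 2, so Z = 96.
Z = 96 is curium, so the species is ²⁴⁵₉₆Cm.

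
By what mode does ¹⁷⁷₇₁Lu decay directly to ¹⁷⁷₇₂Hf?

ΔA = 177 − 177 = 0; ΔZ = 72 − 71 = +1.
A is unchanged and Z rises by 1 — a neutron has become a proton (β⁻ decay).

beta-minus decay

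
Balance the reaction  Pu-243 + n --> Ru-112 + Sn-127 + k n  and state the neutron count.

Conserve mass number: 244 = 112 + 127 + k, so k = 244 − 239 = 5.
Check atomic number: 94 = 44 + 50 + 0 = 94. ✓

5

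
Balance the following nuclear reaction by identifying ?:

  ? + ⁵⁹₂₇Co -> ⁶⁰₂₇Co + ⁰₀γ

Conserve mass number: A + 59 = 60 + 0, so A = 1.
Conserve atomic number: Z + 27 = 27 + 0, so Z = 0.
A = 1 and Z = 0 is ¹₀n — a neutron.

neutron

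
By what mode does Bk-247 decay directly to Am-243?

ΔA = 243 − 247 = -4; ΔZ = 95 − 97 = -2.
A drops by 4 and Z drops by 2 — the signature of alpha emission.

alpha decay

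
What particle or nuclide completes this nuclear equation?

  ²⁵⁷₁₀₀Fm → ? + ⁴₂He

Cf-253

Conserve mass number: 257 = A + 4, so A = 253.
Conserve atomic number: 100 = Z + 2, so Z = 98.
Z = 98 is californium, so the species is ²⁵³₉₈Cf.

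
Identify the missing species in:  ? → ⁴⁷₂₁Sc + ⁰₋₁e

Conserve mass number: A = 47 + 0, so A = 47.
Conserve atomic number: Z = 21 − 1, so Z = 20.
Z = 20 is calcium, so the species is ⁴⁷₂₀Ca.

Ca-47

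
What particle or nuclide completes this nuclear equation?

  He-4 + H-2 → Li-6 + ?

Conserve mass number: 4 + 2 = 6 + A, so A = 0.
Conserve atomic number: 2 + 1 = 3 + Z, so Z = 0.
A = 0 and Z = 0 is γ — a gamma ray.

gamma ray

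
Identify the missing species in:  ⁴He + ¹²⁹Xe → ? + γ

Conserve mass number: 4 + 129 = A + 0, so A = 133.
Conserve atomic number: 2 + 54 = Z + 0, so Z = 56.
Z = 56 is barium, so the species is ¹³³Ba.

Ba-133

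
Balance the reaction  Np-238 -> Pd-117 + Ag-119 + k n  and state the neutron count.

2

Conserve mass number: 238 = 117 + 119 + k, so k = 238 − 236 = 2.
Check atomic number: 93 = 46 + 47 + 0 = 93. ✓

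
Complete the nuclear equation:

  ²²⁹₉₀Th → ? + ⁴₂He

Conserve mass number: 229 = A + 4, so A = 225.
Conserve atomic number: 90 = Z + 2, so Z = 88.
Z = 88 is radium, so the species is ²²⁵₈₈Ra.

Ra-225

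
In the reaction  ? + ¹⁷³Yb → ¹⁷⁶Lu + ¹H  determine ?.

alpha particle

Conserve mass number: A + 173 = 176 + 1, so A = 4.
Conserve atomic number: Z + 70 = 71 + 1, so Z = 2.
A = 4 and Z = 2 is ⁴He — an alpha particle.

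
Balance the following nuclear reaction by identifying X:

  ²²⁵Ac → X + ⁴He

Fr-221

Conserve mass number: 225 = A + 4, so A = 221.
Conserve atomic number: 89 = Z + 2, so Z = 87.
Z = 87 is francium, so the species is ²²¹Fr.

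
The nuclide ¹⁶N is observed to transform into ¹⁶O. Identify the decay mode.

beta-minus decay

ΔA = 16 − 16 = 0; ΔZ = 8 − 7 = +1.
A is unchanged and Z rises by 1 — a neutron has become a proton (β⁻ decay).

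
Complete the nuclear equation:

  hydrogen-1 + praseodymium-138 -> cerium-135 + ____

alpha particle

Conserve mass number: 1 + 138 = 135 + A, so A = 4.
Conserve atomic number: 1 + 59 = 58 + Z, so Z = 2.
A = 4 and Z = 2 is helium-4 — an alpha particle.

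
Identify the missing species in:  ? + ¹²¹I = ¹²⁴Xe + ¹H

Conserve mass number: A + 121 = 124 + 1, so A = 4.
Conserve atomic number: Z + 53 = 54 + 1, so Z = 2.
A = 4 and Z = 2 is ⁴He — an alpha particle.

alpha particle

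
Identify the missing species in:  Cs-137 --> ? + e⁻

Ba-137

Conserve mass number: 137 = A + 0, so A = 137.
Conserve atomic number: 55 = Z − 1, so Z = 56.
Z = 56 is barium, so the species is Ba-137.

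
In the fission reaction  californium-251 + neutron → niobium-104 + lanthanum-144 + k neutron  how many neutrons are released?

Conserve mass number: 252 = 104 + 144 + k, so k = 252 − 248 = 4.
Check atomic number: 98 = 41 + 57 + 0 = 98. ✓

4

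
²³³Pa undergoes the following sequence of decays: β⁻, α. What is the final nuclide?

Start: (A, Z) = (233, 91).
After β⁻: (233, 92).
After α: (229, 90).
Z = 90 is thorium.

Th-229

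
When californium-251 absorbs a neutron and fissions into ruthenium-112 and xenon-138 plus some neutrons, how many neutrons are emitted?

2

Conserve mass number: 252 = 112 + 138 + k, so k = 252 − 250 = 2.
Check atomic number: 98 = 44 + 54 + 0 = 98. ✓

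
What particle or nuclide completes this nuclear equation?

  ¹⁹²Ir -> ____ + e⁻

Pt-192

Conserve mass number: 192 = A + 0, so A = 192.
Conserve atomic number: 77 = Z − 1, so Z = 78.
Z = 78 is platinum, so the species is ¹⁹²Pt.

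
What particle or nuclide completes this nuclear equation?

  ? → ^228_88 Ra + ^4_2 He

Conserve mass number: A = 228 + 4, so A = 232.
Conserve atomic number: Z = 88 + 2, so Z = 90.
Z = 90 is thorium, so the species is ^232_90 Th.

Th-232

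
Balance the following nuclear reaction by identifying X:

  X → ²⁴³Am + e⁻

Pu-243

Conserve mass number: A = 243 + 0, so A = 243.
Conserve atomic number: Z = 95 − 1, so Z = 94.
Z = 94 is plutonium, so the species is ²⁴³Pu.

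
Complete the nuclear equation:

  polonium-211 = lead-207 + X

Conserve mass number: 211 = 207 + A, so A = 4.
Conserve atomic number: 84 = 82 + Z, so Z = 2.
A = 4 and Z = 2 is helium-4 — an alpha particle.

alpha particle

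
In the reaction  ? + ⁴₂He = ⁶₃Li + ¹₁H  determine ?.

Conserve mass number: A + 4 = 6 + 1, so A = 3.
Conserve atomic number: Z + 2 = 3 + 1, so Z = 2.
Z = 2 is helium, so the species is ³₂He.

He-3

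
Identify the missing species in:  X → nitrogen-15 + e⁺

O-15

Conserve mass number: A = 15 + 0, so A = 15.
Conserve atomic number: Z = 7 + 1, so Z = 8.
Z = 8 is oxygen, so the species is oxygen-15.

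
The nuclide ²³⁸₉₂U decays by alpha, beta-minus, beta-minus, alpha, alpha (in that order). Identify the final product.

Ra-226

Start: (A, Z) = (238, 92).
After α: (234, 90).
After β⁻: (234, 91).
After β⁻: (234, 92).
After α: (230, 90).
After α: (226, 88).
Z = 88 is radium.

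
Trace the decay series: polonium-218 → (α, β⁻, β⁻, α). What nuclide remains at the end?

Start: (A, Z) = (218, 84).
After α: (214, 82).
After β⁻: (214, 83).
After β⁻: (214, 84).
After α: (210, 82).
Z = 82 is lead.

Pb-210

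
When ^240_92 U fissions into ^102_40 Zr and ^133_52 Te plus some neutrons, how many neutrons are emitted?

5

Conserve mass number: 240 = 102 + 133 + k, so k = 240 − 235 = 5.
Check atomic number: 92 = 40 + 52 + 0 = 92. ✓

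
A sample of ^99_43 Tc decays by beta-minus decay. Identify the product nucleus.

Beta-minus decay: mass number changes by +0, atomic number by +1.
A: 99 = 99; Z: 43 + 1 = 44.
Z = 44 is ruthenium, so the daughter is ^99_44 Ru.

Ru-99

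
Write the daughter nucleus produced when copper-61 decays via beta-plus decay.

Beta-plus decay: mass number changes by +0, atomic number by -1.
A: 61 = 61; Z: 29 − 1 = 28.
Z = 28 is nickel, so the daughter is nickel-61.

Ni-61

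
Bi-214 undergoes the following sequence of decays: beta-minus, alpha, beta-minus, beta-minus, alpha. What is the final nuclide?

Pb-206

Start: (A, Z) = (214, 83).
After β⁻: (214, 84).
After α: (210, 82).
After β⁻: (210, 83).
After β⁻: (210, 84).
After α: (206, 82).
Z = 82 is lead.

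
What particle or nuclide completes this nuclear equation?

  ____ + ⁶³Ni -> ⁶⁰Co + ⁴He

proton

Conserve mass number: A + 63 = 60 + 4, so A = 1.
Conserve atomic number: Z + 28 = 27 + 2, so Z = 1.
A = 1 and Z = 1 is ¹H — a proton.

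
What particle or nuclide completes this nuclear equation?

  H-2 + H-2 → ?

Conserve mass number: 2 + 2 = A, so A = 4.
Conserve atomic number: 1 + 1 = Z, so Z = 2.
A = 4 and Z = 2 is He-4 — an alpha particle.

He-4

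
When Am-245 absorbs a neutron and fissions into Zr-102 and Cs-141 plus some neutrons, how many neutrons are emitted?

Conserve mass number: 246 = 102 + 141 + k, so k = 246 − 243 = 3.
Check atomic number: 95 = 40 + 55 + 0 = 95. ✓

3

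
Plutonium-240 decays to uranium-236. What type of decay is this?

alpha decay

ΔA = 236 − 240 = -4; ΔZ = 92 − 94 = -2.
A drops by 4 and Z drops by 2 — the signature of alpha emission.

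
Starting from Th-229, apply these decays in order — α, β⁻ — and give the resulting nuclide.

Ac-225

Start: (A, Z) = (229, 90).
After α: (225, 88).
After β⁻: (225, 89).
Z = 89 is actinium.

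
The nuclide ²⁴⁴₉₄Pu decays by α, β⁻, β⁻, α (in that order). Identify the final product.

Start: (A, Z) = (244, 94).
After α: (240, 92).
After β⁻: (240, 93).
After β⁻: (240, 94).
After α: (236, 92).
Z = 92 is uranium.

U-236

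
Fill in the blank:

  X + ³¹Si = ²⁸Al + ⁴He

Conserve mass number: A + 31 = 28 + 4, so A = 1.
Conserve atomic number: Z + 14 = 13 + 2, so Z = 1.
A = 1 and Z = 1 is ¹H — a proton.

proton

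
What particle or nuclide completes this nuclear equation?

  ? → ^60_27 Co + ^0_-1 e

Fe-60

Conserve mass number: A = 60 + 0, so A = 60.
Conserve atomic number: Z = 27 − 1, so Z = 26.
Z = 26 is iron, so the species is ^60_26 Fe.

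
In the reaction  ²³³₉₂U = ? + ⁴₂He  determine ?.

Conserve mass number: 233 = A + 4, so A = 229.
Conserve atomic number: 92 = Z + 2, so Z = 90.
Z = 90 is thorium, so the species is ²²⁹₉₀Th.

Th-229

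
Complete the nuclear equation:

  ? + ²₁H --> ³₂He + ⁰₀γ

Conserve mass number: A + 2 = 3 + 0, so A = 1.
Conserve atomic number: Z + 1 = 2 + 0, so Z = 1.
A = 1 and Z = 1 is ¹₁H — a proton.

proton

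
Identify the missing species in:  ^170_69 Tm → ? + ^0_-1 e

Yb-170

Conserve mass number: 170 = A + 0, so A = 170.
Conserve atomic number: 69 = Z − 1, so Z = 70.
Z = 70 is ytterbium, so the species is ^170_70 Yb.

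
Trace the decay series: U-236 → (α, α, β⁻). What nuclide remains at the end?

Ac-228

Start: (A, Z) = (236, 92).
After α: (232, 90).
After α: (228, 88).
After β⁻: (228, 89).
Z = 89 is actinium.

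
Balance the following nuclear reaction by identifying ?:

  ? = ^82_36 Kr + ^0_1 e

Conserve mass number: A = 82 + 0, so A = 82.
Conserve atomic number: Z = 36 + 1, so Z = 37.
Z = 37 is rubidium, so the species is ^82_37 Rb.

Rb-82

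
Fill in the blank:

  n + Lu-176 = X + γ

Lu-177

Conserve mass number: 1 + 176 = A + 0, so A = 177.
Conserve atomic number: 0 + 71 = Z + 0, so Z = 71.
Z = 71 is lutetium, so the species is Lu-177.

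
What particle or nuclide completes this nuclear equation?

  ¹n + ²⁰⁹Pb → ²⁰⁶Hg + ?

alpha particle

Conserve mass number: 1 + 209 = 206 + A, so A = 4.
Conserve atomic number: 0 + 82 = 80 + Z, so Z = 2.
A = 4 and Z = 2 is ⁴He — an alpha particle.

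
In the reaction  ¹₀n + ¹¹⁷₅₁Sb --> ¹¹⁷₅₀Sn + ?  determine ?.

Conserve mass number: 1 + 117 = 117 + A, so A = 1.
Conserve atomic number: 0 + 51 = 50 + Z, so Z = 1.
A = 1 and Z = 1 is ¹₁H — a proton.

proton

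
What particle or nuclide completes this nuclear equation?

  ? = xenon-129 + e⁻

Conserve mass number: A = 129 + 0, so A = 129.
Conserve atomic number: Z = 54 − 1, so Z = 53.
Z = 53 is iodine, so the species is iodine-129.

I-129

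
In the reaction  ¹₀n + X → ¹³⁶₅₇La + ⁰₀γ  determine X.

La-135

Conserve mass number: 1 + A = 136 + 0, so A = 135.
Conserve atomic number: 0 + Z = 57 + 0, so Z = 57.
Z = 57 is lanthanum, so the species is ¹³⁵₅₇La.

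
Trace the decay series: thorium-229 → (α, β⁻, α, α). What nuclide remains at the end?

Start: (A, Z) = (229, 90).
After α: (225, 88).
After β⁻: (225, 89).
After α: (221, 87).
After α: (217, 85).
Z = 85 is astatine.

At-217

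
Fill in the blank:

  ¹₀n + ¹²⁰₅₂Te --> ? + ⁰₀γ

Te-121

Conserve mass number: 1 + 120 = A + 0, so A = 121.
Conserve atomic number: 0 + 52 = Z + 0, so Z = 52.
Z = 52 is tellurium, so the species is ¹²¹₅₂Te.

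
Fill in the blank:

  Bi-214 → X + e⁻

Conserve mass number: 214 = A + 0, so A = 214.
Conserve atomic number: 83 = Z − 1, so Z = 84.
Z = 84 is polonium, so the species is Po-214.

Po-214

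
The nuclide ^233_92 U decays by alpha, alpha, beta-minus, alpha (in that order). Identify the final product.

Fr-221

Start: (A, Z) = (233, 92).
After α: (229, 90).
After α: (225, 88).
After β⁻: (225, 89).
After α: (221, 87).
Z = 87 is francium.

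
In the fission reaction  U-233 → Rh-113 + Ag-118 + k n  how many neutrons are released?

Conserve mass number: 233 = 113 + 118 + k, so k = 233 − 231 = 2.
Check atomic number: 92 = 45 + 47 + 0 = 92. ✓

2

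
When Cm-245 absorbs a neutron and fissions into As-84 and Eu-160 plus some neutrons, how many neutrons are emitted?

Conserve mass number: 246 = 84 + 160 + k, so k = 246 − 244 = 2.
Check atomic number: 96 = 33 + 63 + 0 = 96. ✓

2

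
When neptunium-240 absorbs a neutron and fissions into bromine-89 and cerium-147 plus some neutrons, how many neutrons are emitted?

Conserve mass number: 241 = 89 + 147 + k, so k = 241 − 236 = 5.
Check atomic number: 93 = 35 + 58 + 0 = 93. ✓

5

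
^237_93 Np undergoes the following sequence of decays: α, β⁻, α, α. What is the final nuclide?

Start: (A, Z) = (237, 93).
After α: (233, 91).
After β⁻: (233, 92).
After α: (229, 90).
After α: (225, 88).
Z = 88 is radium.

Ra-225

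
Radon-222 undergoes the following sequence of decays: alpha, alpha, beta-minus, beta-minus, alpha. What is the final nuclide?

Pb-210

Start: (A, Z) = (222, 86).
After α: (218, 84).
After α: (214, 82).
After β⁻: (214, 83).
After β⁻: (214, 84).
After α: (210, 82).
Z = 82 is lead.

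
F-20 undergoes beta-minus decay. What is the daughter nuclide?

Ne-20

Beta-minus decay: mass number changes by +0, atomic number by +1.
A: 20 = 20; Z: 9 + 1 = 10.
Z = 10 is neon, so the daughter is Ne-20.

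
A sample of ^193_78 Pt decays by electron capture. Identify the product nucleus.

Ir-193

Electron capture: mass number changes by +0, atomic number by -1.
A: 193 = 193; Z: 78 − 1 = 77.
Z = 77 is iridium, so the daughter is ^193_77 Ir.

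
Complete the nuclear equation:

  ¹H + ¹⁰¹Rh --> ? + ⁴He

Conserve mass number: 1 + 101 = A + 4, so A = 98.
Conserve atomic number: 1 + 45 = Z + 2, so Z = 44.
Z = 44 is ruthenium, so the species is ⁹⁸Ru.

Ru-98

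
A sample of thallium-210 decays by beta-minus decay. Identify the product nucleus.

Pb-210

Beta-minus decay: mass number changes by +0, atomic number by +1.
A: 210 = 210; Z: 81 + 1 = 82.
Z = 82 is lead, so the daughter is lead-210.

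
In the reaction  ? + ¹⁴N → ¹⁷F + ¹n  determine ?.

alpha particle

Conserve mass number: A + 14 = 17 + 1, so A = 4.
Conserve atomic number: Z + 7 = 9 + 0, so Z = 2.
A = 4 and Z = 2 is ⁴He — an alpha particle.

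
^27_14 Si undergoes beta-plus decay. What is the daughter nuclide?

Beta-plus decay: mass number changes by +0, atomic number by -1.
A: 27 = 27; Z: 14 − 1 = 13.
Z = 13 is aluminium, so the daughter is ^27_13 Al.

Al-27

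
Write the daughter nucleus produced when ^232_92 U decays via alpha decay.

Th-228

Alpha decay: mass number changes by -4, atomic number by -2.
A: 232 − 4 = 228; Z: 92 − 2 = 90.
Z = 90 is thorium, so the daughter is ^228_90 Th.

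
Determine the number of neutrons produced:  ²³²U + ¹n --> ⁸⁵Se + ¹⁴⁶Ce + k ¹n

2

Conserve mass number: 233 = 85 + 146 + k, so k = 233 − 231 = 2.
Check atomic number: 92 = 34 + 58 + 0 = 92. ✓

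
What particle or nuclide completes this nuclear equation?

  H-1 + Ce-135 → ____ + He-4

Conserve mass number: 1 + 135 = A + 4, so A = 132.
Conserve atomic number: 1 + 58 = Z + 2, so Z = 57.
Z = 57 is lanthanum, so the species is La-132.

La-132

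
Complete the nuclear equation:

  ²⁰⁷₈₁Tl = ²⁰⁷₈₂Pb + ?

beta-minus particle

Conserve mass number: 207 = 207 + A, so A = 0.
Conserve atomic number: 81 = 82 + Z, so Z = -1.
A = 0 and Z = -1 is ⁰₋₁e — a beta-minus particle.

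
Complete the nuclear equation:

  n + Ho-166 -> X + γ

Ho-167

Conserve mass number: 1 + 166 = A + 0, so A = 167.
Conserve atomic number: 0 + 67 = Z + 0, so Z = 67.
Z = 67 is holmium, so the species is Ho-167.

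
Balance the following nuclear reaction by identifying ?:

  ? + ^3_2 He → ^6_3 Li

triton

Conserve mass number: A + 3 = 6, so A = 3.
Conserve atomic number: Z + 2 = 3, so Z = 1.
A = 3 and Z = 1 is ^3_1 H — a triton.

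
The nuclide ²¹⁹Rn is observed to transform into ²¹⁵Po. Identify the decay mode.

alpha decay

ΔA = 215 − 219 = -4; ΔZ = 84 − 86 = -2.
A drops by 4 and Z drops by 2 — the signature of alpha emission.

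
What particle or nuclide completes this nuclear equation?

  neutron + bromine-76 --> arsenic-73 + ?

Conserve mass number: 1 + 76 = 73 + A, so A = 4.
Conserve atomic number: 0 + 35 = 33 + Z, so Z = 2.
A = 4 and Z = 2 is helium-4 — an alpha particle.

alpha particle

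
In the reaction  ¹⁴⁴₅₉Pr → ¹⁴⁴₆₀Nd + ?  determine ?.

Conserve mass number: 144 = 144 + A, so A = 0.
Conserve atomic number: 59 = 60 + Z, so Z = -1.
A = 0 and Z = -1 is ⁰₋₁e — a beta-minus particle.

beta-minus particle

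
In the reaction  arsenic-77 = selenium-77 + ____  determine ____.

Conserve mass number: 77 = 77 + A, so A = 0.
Conserve atomic number: 33 = 34 + Z, so Z = -1.
A = 0 and Z = -1 is e⁻ — a beta-minus particle.

beta-minus particle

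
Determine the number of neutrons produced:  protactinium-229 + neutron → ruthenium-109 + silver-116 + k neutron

5

Conserve mass number: 230 = 109 + 116 + k, so k = 230 − 225 = 5.
Check atomic number: 91 = 44 + 47 + 0 = 91. ✓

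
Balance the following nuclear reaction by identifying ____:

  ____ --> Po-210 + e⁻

Bi-210

Conserve mass number: A = 210 + 0, so A = 210.
Conserve atomic number: Z = 84 − 1, so Z = 83.
Z = 83 is bismuth, so the species is Bi-210.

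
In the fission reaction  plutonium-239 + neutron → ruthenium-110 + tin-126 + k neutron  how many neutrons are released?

4

Conserve mass number: 240 = 110 + 126 + k, so k = 240 − 236 = 4.
Check atomic number: 94 = 44 + 50 + 0 = 94. ✓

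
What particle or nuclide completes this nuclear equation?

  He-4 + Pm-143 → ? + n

Conserve mass number: 4 + 143 = A + 1, so A = 146.
Conserve atomic number: 2 + 61 = Z + 0, so Z = 63.
Z = 63 is europium, so the species is Eu-146.

Eu-146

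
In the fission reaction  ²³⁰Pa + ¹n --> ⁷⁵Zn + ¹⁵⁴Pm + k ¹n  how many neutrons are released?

Conserve mass number: 231 = 75 + 154 + k, so k = 231 − 229 = 2.
Check atomic number: 91 = 30 + 61 + 0 = 91. ✓

2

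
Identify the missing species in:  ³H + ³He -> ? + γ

Conserve mass number: 3 + 3 = A + 0, so A = 6.
Conserve atomic number: 1 + 2 = Z + 0, so Z = 3.
Z = 3 is lithium, so the species is ⁶Li.

Li-6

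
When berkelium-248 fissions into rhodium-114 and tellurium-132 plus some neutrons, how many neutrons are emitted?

2

Conserve mass number: 248 = 114 + 132 + k, so k = 248 − 246 = 2.
Check atomic number: 97 = 45 + 52 + 0 = 97. ✓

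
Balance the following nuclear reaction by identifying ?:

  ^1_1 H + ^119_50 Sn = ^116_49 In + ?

Conserve mass number: 1 + 119 = 116 + A, so A = 4.
Conserve atomic number: 1 + 50 = 49 + Z, so Z = 2.
A = 4 and Z = 2 is ^4_2 He — an alpha particle.

alpha particle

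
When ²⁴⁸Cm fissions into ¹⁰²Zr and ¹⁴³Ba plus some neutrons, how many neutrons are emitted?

Conserve mass number: 248 = 102 + 143 + k, so k = 248 − 245 = 3.
Check atomic number: 96 = 40 + 56 + 0 = 96. ✓

3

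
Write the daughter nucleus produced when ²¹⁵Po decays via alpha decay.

Pb-211

Alpha decay: mass number changes by -4, atomic number by -2.
A: 215 − 4 = 211; Z: 84 − 2 = 82.
Z = 82 is lead, so the daughter is ²¹¹Pb.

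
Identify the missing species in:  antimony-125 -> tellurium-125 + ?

beta-minus particle

Conserve mass number: 125 = 125 + A, so A = 0.
Conserve atomic number: 51 = 52 + Z, so Z = -1.
A = 0 and Z = -1 is e⁻ — a beta-minus particle.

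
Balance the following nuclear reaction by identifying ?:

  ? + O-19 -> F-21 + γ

deuteron

Conserve mass number: A + 19 = 21 + 0, so A = 2.
Conserve atomic number: Z + 8 = 9 + 0, so Z = 1.
A = 2 and Z = 1 is H-2 — a deuteron.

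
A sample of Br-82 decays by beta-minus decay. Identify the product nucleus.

Beta-minus decay: mass number changes by +0, atomic number by +1.
A: 82 = 82; Z: 35 + 1 = 36.
Z = 36 is krypton, so the daughter is Kr-82.

Kr-82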